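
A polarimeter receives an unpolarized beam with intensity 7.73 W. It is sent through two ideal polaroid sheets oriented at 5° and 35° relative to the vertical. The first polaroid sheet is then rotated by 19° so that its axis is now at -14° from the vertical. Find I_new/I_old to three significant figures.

Before rotation:
Unpolarized light through the first polarizer → I₁ = ½ I₀, now polarized at 5°.
I₂ = I₁ cos²(35° − 5°) = 0.5 I₀ · cos²(30°) = 0.375 I₀.
After rotation:
Unpolarized light through the first polarizer → I₁ = ½ I₀, now polarized at -14°.
I₂ = I₁ cos²(35° + 14°) = 0.5 I₀ · cos²(49°) = 0.2152 I₀.
Ratio = 0.2152 / 0.375 = 0.5739.

I_new/I_old ≈ 0.574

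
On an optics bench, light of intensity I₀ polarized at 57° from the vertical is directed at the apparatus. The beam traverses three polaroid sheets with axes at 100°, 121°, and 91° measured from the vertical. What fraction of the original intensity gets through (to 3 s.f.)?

≈ 0.350 I₀

By Malus's law, I₁ = I₀ cos²(100° − 57°) = I₀ cos²(43°) = 0.5349 I₀.
I₂ = I₁ cos²(121° − 100°) = 0.5349 I₀ · cos²(21°) = 0.4662 I₀.
I₃ = I₂ cos²(91° − 121°) = 0.4662 I₀ · cos²(30°) = 0.3496 I₀.
Transmitted fraction = 0.3496.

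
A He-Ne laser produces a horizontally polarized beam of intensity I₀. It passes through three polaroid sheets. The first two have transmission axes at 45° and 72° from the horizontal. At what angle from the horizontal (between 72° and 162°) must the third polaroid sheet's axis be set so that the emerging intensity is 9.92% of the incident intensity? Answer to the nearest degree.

θ ≈ 132°

I₁ = I₀ cos²(45° − 0°) = I₀ cos²(45°) = 0.5 I₀.
I₂ = I₁ cos²(72° − 45°) = 0.5 I₀ · cos²(27°) = 0.3969 I₀.
Need I₃/I₀ = 0.0992, so cos²(θ − 72°) = 0.0992 / 0.3969 = 0.2499.
θ − 72° = arccos(√0.2499) = 60.0°, giving θ ≈ 72 + 60.0 = 132.0°.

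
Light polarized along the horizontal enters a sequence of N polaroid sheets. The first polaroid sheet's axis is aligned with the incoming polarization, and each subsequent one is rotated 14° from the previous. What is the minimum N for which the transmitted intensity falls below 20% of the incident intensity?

First polarizer is aligned with the polarization: full transmission.
Each further stage multiplies by cos²(14°) = 0.9415.
After N polarizers: T = 0.9415^(N−1). Require T < 0.20 ⇒ N−1 > ln(0.20)/ln(0.9415) = 26.69, so N−1 ≥ 27 and N = 28.
Check: N=28 gives T = 0.1963 < 0.20; N=27 gives T = 0.2085.

N = 28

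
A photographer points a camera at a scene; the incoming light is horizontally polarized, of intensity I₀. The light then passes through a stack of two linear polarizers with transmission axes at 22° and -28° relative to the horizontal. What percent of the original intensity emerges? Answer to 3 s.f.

I₁ = I₀ cos²(22° − 0°) = I₀ cos²(22°) = 0.8597 I₀.
I₂ = I₁ cos²(-28° − 22°) = 0.8597 I₀ · cos²(50°) = 0.3552 I₀.
That is 35.52% of the incident intensity.

≈ 35.5%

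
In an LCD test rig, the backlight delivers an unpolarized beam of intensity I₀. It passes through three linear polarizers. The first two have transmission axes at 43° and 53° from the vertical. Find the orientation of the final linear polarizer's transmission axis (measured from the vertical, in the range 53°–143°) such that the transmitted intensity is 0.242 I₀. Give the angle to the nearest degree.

θ ≈ 98°

Unpolarized light through the first polarizer → I₁ = ½ I₀, now polarized at 43°.
I₂ = I₁ cos²(53° − 43°) = 0.5 I₀ · cos²(10°) = 0.4849 I₀.
Need I₃/I₀ = 0.242, so cos²(θ − 53°) = 0.242 / 0.4849 = 0.499.
θ − 53° = arccos(√0.499) = 45.1°, giving θ ≈ 53 + 45.1 = 98.1°.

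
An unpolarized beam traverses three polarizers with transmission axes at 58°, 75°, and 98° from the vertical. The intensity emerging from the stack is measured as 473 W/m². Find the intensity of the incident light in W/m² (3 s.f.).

I₀ ≈ 1220 W/m²

Unpolarized light through the first polarizer → I₁ = ½ I₀, now polarized at 58°.
I₂ = I₁ cos²(75° − 58°) = 0.5 I₀ · cos²(17°) = 0.4573 I₀.
I₃ = I₂ cos²(98° − 75°) = 0.4573 I₀ · cos²(23°) = 0.3874 I₀.
So 473 W/m² = 0.3874 I₀, giving I₀ = 473/0.3874 = 1221 W/m².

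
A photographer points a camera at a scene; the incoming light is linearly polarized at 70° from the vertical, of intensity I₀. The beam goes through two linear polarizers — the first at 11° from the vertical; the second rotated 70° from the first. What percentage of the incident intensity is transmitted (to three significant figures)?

By Malus's law, I₁ = I₀ cos²(11° − 70°) = I₀ cos²(59°) = 0.2653 I₀.
I₂ = I₁ cos²(70°) = 0.2653 · 0.117 I₀ = 0.03103 I₀.
That is 3.103% of the incident intensity.

≈ 3.10%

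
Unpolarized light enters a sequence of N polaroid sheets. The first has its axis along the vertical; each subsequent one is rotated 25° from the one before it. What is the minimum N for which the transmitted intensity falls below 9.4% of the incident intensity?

N = 10

First polarizer halves the unpolarized light: factor 1/2.
Each further stage multiplies by cos²(25°) = 0.8214.
After N polarizers: T = 0.5·0.8214^(N−1). Require T < 0.094 ⇒ N−1 > ln(0.094/0.5)/ln(0.8214) = 8.49, so N−1 ≥ 9 and N = 10.
Check: N=10 gives T = 0.0851 < 0.094; N=9 gives T = 0.1036.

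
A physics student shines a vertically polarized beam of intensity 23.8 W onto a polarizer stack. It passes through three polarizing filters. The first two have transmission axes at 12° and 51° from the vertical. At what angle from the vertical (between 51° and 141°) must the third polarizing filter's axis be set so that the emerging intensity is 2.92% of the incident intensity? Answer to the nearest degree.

θ ≈ 128°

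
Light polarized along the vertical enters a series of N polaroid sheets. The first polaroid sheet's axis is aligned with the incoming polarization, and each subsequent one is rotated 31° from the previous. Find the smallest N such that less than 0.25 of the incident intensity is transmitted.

First polarizer is aligned with the polarization: full transmission.
Each further stage multiplies by cos²(31°) = 0.7347.
After N polarizers: T = 0.7347^(N−1). Require T < 0.25 ⇒ N−1 > ln(0.25)/ln(0.7347) = 4.50, so N−1 ≥ 5 and N = 6.
Check: N=6 gives T = 0.2141 < 0.25; N=5 gives T = 0.2914.

N = 6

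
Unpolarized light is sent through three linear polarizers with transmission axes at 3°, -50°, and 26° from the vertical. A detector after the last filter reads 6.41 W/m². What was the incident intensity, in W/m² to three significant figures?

Unpolarized light through the first polarizer → I₁ = ½ I₀, now polarized at 3°.
I₂ = I₁ cos²(-50° − 3°) = 0.5 I₀ · cos²(53°) = 0.1811 I₀.
I₃ = I₂ cos²(26° + 50°) = 0.1811 I₀ · cos²(76°) = 0.0106 I₀.
So 6.41 W/m² = 0.0106 I₀, giving I₀ = 6.41/0.0106 = 604.8 W/m².

I₀ ≈ 605 W/m²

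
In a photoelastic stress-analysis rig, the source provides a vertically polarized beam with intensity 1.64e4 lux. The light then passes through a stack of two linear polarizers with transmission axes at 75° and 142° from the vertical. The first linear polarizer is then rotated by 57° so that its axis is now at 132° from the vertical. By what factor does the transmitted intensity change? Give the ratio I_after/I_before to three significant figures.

I_new/I_old ≈ 42.5

Before rotation:
By Malus's law, I₁ = I₀ cos²(75° − 0°) = I₀ cos²(75°) = 0.06699 I₀.
I₂ = I₁ cos²(142° − 75°) = 0.06699 I₀ · cos²(67°) = 0.01023 I₀.
After rotation:
I₁ = I₀ cos²(132° − 0°) = I₀ cos²(48°) = 0.4477 I₀.
I₂ = I₁ cos²(142° − 132°) = 0.4477 I₀ · cos²(10°) = 0.4342 I₀.
Ratio = 0.4342 / 0.01023 = 42.46.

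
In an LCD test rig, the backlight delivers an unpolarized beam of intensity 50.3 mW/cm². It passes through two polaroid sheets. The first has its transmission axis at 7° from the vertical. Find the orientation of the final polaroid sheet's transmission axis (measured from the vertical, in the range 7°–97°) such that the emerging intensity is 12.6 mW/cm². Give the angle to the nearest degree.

θ ≈ 52°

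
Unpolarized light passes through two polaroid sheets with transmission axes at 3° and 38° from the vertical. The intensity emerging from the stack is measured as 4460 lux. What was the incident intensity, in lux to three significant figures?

Unpolarized light through the first polarizer → I₁ = ½ I₀, now polarized at 3°.
I₂ = I₁ cos²(38° − 3°) = 0.5 I₀ · cos²(35°) = 0.3355 I₀.
So 4460 lux = 0.3355 I₀, giving I₀ = 4460/0.3355 = 1.329e+04 lux.

I₀ ≈ 1.33e4 lux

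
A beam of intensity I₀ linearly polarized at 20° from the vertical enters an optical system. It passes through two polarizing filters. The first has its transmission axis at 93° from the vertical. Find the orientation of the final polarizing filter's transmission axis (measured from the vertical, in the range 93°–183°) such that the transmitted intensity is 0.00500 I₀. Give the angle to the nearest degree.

θ ≈ 169°

I₁ = I₀ cos²(93° − 20°) = I₀ cos²(73°) = 0.08548 I₀.
Need I₂/I₀ = 0.005, so cos²(θ − 93°) = 0.005 / 0.08548 = 0.05849.
θ − 93° = arccos(√0.05849) = 76.0°, giving θ ≈ 93 + 76.0 = 169.0°.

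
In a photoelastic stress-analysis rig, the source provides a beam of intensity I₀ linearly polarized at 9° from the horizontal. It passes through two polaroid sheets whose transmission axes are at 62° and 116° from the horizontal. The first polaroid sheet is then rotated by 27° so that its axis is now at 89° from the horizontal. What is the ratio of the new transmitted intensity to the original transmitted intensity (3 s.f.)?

Before rotation:
By Malus's law, I₁ = I₀ cos²(62° − 9°) = I₀ cos²(53°) = 0.3622 I₀.
I₂ = I₁ cos²(116° − 62°) = 0.3622 I₀ · cos²(54°) = 0.1251 I₀.
After rotation:
I₁ = I₀ cos²(89° − 9°) = I₀ cos²(80°) = 0.03015 I₀.
I₂ = I₁ cos²(116° − 89°) = 0.03015 I₀ · cos²(27°) = 0.02394 I₀.
Ratio = 0.02394 / 0.1251 = 0.1913.

I_new/I_old ≈ 0.191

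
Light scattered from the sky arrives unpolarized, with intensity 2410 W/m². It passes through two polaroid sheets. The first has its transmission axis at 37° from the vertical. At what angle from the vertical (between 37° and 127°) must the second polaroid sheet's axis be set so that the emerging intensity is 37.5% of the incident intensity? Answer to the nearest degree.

θ ≈ 67°

Unpolarized light through the first polarizer → I₁ = ½ I₀, now polarized at 37°.
Need I₂/I₀ = 0.375, so cos²(θ − 37°) = 0.375 / 0.5 = 0.75.
θ − 37° = arccos(√0.75) = 30.0°, giving θ ≈ 37 + 30.0 = 67.0°.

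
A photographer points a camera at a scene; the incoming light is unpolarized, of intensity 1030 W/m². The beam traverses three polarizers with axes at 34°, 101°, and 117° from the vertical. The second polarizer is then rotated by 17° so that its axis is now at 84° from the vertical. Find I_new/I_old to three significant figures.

I_new/I_old ≈ 2.06

Before rotation:
Unpolarized light through the first polarizer → I₁ = ½ I₀, now polarized at 34°.
I₂ = I₁ cos²(101° − 34°) = 0.5 I₀ · cos²(67°) = 0.07634 I₀.
I₃ = I₂ cos²(117° − 101°) = 0.07634 I₀ · cos²(16°) = 0.07054 I₀.
After rotation:
Unpolarized light through the first polarizer → I₁ = ½ I₀, now polarized at 34°.
I₂ = I₁ cos²(84° − 34°) = 0.5 I₀ · cos²(50°) = 0.2066 I₀.
I₃ = I₂ cos²(117° − 84°) = 0.2066 I₀ · cos²(33°) = 0.1453 I₀.
Ratio = 0.1453 / 0.07054 = 2.06.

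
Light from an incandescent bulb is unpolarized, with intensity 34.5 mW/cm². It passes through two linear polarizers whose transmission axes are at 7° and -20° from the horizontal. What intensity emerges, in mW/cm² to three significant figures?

Unpolarized light through the first polarizer → I₁ = 34.5 mW/cm²/2 = 17.25 mW/cm², polarized at 7°.
I₂ = I₁ · cos²(27°) = 17.25 · 0.7939 = 13.69 mW/cm².

I ≈ 13.7 mW/cm²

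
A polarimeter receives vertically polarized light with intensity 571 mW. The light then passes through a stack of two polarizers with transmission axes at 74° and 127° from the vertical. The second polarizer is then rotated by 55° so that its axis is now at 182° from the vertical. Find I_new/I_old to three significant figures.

Before rotation:
I₁ = I₀ cos²(74° − 0°) = I₀ cos²(74°) = 0.07598 I₀.
I₂ = I₁ cos²(127° − 74°) = 0.07598 I₀ · cos²(53°) = 0.02752 I₀.
After rotation:
I₁ = I₀ cos²(74° − 0°) = I₀ cos²(74°) = 0.07598 I₀.
Angle between axes 1 and 2: 72°. I₂ = 0.07598 I₀ · cos²(72°) = 0.007255 I₀.
Ratio = 0.007255 / 0.02752 = 0.2637.

I_new/I_old ≈ 0.264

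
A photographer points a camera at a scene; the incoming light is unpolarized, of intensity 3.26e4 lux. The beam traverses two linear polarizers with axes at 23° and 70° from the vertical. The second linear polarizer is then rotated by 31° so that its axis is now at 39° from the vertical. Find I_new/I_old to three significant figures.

I_new/I_old ≈ 1.99

Before rotation:
Unpolarized light through the first polarizer → I₁ = ½ I₀, now polarized at 23°.
I₂ = I₁ cos²(70° − 23°) = 0.5 I₀ · cos²(47°) = 0.2326 I₀.
After rotation:
Unpolarized light through the first polarizer → I₁ = ½ I₀, now polarized at 23°.
I₂ = I₁ cos²(39° − 23°) = 0.5 I₀ · cos²(16°) = 0.462 I₀.
Ratio = 0.462 / 0.2326 = 1.987.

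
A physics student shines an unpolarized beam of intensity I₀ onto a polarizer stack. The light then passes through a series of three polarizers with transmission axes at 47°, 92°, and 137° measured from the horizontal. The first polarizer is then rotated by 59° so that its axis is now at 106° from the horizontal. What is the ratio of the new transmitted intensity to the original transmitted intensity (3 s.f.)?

Before rotation:
Unpolarized light through the first polarizer → I₁ = ½ I₀, now polarized at 47°.
I₂ = I₁ cos²(92° − 47°) = 0.5 I₀ · cos²(45°) = 0.25 I₀.
I₃ = I₂ cos²(137° − 92°) = 0.25 I₀ · cos²(45°) = 0.125 I₀.
After rotation:
Unpolarized light through the first polarizer → I₁ = ½ I₀, now polarized at 106°.
I₂ = I₁ cos²(92° − 106°) = 0.5 I₀ · cos²(14°) = 0.4707 I₀.
I₃ = I₂ cos²(137° − 92°) = 0.4707 I₀ · cos²(45°) = 0.2354 I₀.
Ratio = 0.2354 / 0.125 = 1.883.

I_new/I_old ≈ 1.88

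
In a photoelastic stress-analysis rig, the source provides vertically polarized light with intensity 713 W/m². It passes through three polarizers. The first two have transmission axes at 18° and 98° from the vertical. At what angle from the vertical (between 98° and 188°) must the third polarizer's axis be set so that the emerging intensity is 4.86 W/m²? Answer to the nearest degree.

θ ≈ 158°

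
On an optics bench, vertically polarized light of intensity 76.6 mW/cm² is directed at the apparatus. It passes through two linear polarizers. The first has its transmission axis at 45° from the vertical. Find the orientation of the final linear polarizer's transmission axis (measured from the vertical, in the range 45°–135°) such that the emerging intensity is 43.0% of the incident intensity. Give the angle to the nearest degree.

θ ≈ 67°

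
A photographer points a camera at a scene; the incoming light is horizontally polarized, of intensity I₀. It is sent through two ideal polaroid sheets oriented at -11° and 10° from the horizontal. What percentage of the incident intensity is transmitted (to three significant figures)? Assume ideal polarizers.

≈ 84.0%

By Malus's law, I₁ = I₀ cos²(-11° − 0°) = I₀ cos²(11°) = 0.9636 I₀.
I₂ = I₁ cos²(10° + 11°) = 0.9636 I₀ · cos²(21°) = 0.8398 I₀.
That is 83.98% of the incident intensity.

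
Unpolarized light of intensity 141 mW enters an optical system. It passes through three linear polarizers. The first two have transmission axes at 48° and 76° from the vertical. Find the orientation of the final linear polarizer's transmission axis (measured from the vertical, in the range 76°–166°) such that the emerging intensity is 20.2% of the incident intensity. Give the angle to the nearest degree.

θ ≈ 120°

Unpolarized light through the first polarizer → I₁ = ½ I₀, now polarized at 48°.
I₂ = I₁ cos²(76° − 48°) = 0.5 I₀ · cos²(28°) = 0.3898 I₀.
Need I₃/I₀ = 0.202, so cos²(θ − 76°) = 0.202 / 0.3898 = 0.5182.
θ − 76° = arccos(√0.5182) = 44.0°, giving θ ≈ 76 + 44.0 = 120.0°.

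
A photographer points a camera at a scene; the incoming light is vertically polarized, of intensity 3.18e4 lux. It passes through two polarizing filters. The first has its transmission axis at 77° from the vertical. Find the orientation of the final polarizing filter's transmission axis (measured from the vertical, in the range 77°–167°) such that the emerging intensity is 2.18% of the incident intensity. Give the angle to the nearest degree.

I₁ = I₀ cos²(77° − 0°) = I₀ cos²(77°) = 0.0506 I₀.
Need I₂/I₀ = 0.0218, so cos²(θ − 77°) = 0.0218 / 0.0506 = 0.4308.
θ − 77° = arccos(√0.4308) = 49.0°, giving θ ≈ 77 + 49.0 = 126.0°.

θ ≈ 126°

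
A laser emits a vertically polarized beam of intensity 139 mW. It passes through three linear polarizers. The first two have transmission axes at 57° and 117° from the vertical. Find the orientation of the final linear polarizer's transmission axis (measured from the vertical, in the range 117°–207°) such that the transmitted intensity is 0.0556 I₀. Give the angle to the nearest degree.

θ ≈ 147°

By Malus's law, I₁ = I₀ cos²(57° − 0°) = I₀ cos²(57°) = 0.2966 I₀.
I₂ = I₁ cos²(117° − 57°) = 0.2966 I₀ · cos²(60°) = 0.07416 I₀.
Need I₃/I₀ = 0.0556, so cos²(θ − 117°) = 0.0556 / 0.07416 = 0.7498.
θ − 117° = arccos(√0.7498) = 30.0°, giving θ ≈ 117 + 30.0 = 147.0°.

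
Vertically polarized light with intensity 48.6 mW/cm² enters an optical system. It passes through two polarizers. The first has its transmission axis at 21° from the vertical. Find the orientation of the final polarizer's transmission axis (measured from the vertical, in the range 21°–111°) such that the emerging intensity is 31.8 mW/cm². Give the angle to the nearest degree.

θ ≈ 51°

By Malus's law, I₁ = I₀ cos²(21° − 0°) = I₀ cos²(21°) = 0.8716 I₀.
Target fraction: 31.8 / 48.6 mW/cm² = 0.6543 of I₀.
Need I₂/I₀ = 0.6543, so cos²(θ − 21°) = 0.6543 / 0.8716 = 0.7507.
θ − 21° = arccos(√0.7507) = 30.0°, giving θ ≈ 21 + 30.0 = 51.0°.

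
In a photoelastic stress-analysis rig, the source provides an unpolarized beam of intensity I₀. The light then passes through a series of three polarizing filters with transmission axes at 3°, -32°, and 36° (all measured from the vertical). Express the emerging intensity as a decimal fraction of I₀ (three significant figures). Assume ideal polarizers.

Unpolarized light through the first polarizer → I₁ = ½ I₀, now polarized at 3°.
I₂ = I₁ cos²(-32° − 3°) = 0.5 I₀ · cos²(35°) = 0.3355 I₀.
I₃ = I₂ cos²(36° + 32°) = 0.3355 I₀ · cos²(68°) = 0.04708 I₀.
Transmitted fraction = 0.04708.

≈ 0.0471 I₀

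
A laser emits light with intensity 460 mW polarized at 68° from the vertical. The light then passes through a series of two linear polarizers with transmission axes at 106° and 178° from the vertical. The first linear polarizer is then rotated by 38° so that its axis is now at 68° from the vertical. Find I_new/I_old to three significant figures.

Before rotation:
By Malus's law, I₁ = I₀ cos²(106° − 68°) = I₀ cos²(38°) = 0.621 I₀.
I₂ = I₁ cos²(178° − 106°) = 0.621 I₀ · cos²(72°) = 0.0593 I₀.
After rotation:
I₁ = I₀ cos²(68° − 68°) = I₀ cos²(0°) = 1 I₀.
Angle between axes 1 and 2: 70°. I₂ = 1 I₀ · cos²(70°) = 0.117 I₀.
Ratio = 0.117 / 0.0593 = 1.973.

I_new/I_old ≈ 1.97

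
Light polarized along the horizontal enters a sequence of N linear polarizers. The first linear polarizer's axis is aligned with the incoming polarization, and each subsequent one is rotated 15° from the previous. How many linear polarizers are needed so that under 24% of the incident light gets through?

N = 22

First polarizer is aligned with the polarization: full transmission.
Each further stage multiplies by cos²(15°) = 0.933.
After N polarizers: T = 0.933^(N−1). Require T < 0.24 ⇒ N−1 > ln(0.24)/ln(0.933) = 20.58, so N−1 ≥ 21 and N = 22.
Check: N=22 gives T = 0.2332 < 0.24; N=21 gives T = 0.2499.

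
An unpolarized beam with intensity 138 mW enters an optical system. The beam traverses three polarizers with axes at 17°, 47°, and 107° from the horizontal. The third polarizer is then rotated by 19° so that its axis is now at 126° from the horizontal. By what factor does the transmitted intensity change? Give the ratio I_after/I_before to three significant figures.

Before rotation:
Unpolarized light through the first polarizer → I₁ = ½ I₀, now polarized at 17°.
I₂ = I₁ cos²(47° − 17°) = 0.5 I₀ · cos²(30°) = 0.375 I₀.
I₃ = I₂ cos²(107° − 47°) = 0.375 I₀ · cos²(60°) = 0.09375 I₀.
After rotation:
Unpolarized light through the first polarizer → I₁ = ½ I₀, now polarized at 17°.
I₂ = I₁ cos²(47° − 17°) = 0.5 I₀ · cos²(30°) = 0.375 I₀.
I₃ = I₂ cos²(126° − 47°) = 0.375 I₀ · cos²(79°) = 0.01365 I₀.
Ratio = 0.01365 / 0.09375 = 0.1456.

I_new/I_old ≈ 0.146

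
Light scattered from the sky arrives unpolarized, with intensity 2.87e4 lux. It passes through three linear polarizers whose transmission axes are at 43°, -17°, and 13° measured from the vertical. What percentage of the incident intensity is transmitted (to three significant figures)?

Unpolarized light through the first polarizer → I₁ = 2.87e4 lux/2 = 1.435e+04 lux, polarized at 43°.
I₂ = I₁ · cos²(60°) = 1.435e+04 · 0.25 = 3588 lux.
I₃ = I₂ · cos²(30°) = 3588 · 0.75 = 2691 lux.
That is 9.375% of the incident intensity.

≈ 9.38%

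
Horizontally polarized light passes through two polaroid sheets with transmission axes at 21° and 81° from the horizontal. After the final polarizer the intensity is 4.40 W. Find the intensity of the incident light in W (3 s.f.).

I₀ ≈ 20.2 W

I₁ = I₀ cos²(21° − 0°) = I₀ cos²(21°) = 0.8716 I₀.
I₂ = I₁ cos²(81° − 21°) = 0.8716 I₀ · cos²(60°) = 0.2179 I₀.
So 4.40 W = 0.2179 I₀, giving I₀ = 4.40/0.2179 = 20.19 W.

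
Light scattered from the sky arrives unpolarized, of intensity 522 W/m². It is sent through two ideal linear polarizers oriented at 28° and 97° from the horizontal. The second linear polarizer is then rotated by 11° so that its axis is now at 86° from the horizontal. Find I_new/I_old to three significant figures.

I_new/I_old ≈ 2.19

Before rotation:
Unpolarized light through the first polarizer → I₁ = ½ I₀, now polarized at 28°.
I₂ = I₁ cos²(97° − 28°) = 0.5 I₀ · cos²(69°) = 0.06421 I₀.
After rotation:
Unpolarized light through the first polarizer → I₁ = ½ I₀, now polarized at 28°.
I₂ = I₁ cos²(86° − 28°) = 0.5 I₀ · cos²(58°) = 0.1404 I₀.
Ratio = 0.1404 / 0.06421 = 2.187.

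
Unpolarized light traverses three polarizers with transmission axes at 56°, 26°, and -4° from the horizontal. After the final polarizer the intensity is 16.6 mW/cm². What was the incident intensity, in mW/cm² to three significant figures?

I₀ ≈ 59.0 mW/cm²

Unpolarized light through the first polarizer → I₁ = ½ I₀, now polarized at 56°.
I₂ = I₁ cos²(26° − 56°) = 0.5 I₀ · cos²(30°) = 0.375 I₀.
I₃ = I₂ cos²(-4° − 26°) = 0.375 I₀ · cos²(30°) = 0.2813 I₀.
So 16.6 mW/cm² = 0.2813 I₀, giving I₀ = 16.6/0.2813 = 59.02 mW/cm².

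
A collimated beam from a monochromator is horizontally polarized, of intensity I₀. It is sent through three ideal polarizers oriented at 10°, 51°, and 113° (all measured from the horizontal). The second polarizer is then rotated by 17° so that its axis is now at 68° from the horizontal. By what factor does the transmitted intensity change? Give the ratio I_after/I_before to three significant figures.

I_new/I_old ≈ 1.12

Before rotation:
I₁ = I₀ cos²(10° − 0°) = I₀ cos²(10°) = 0.9698 I₀.
I₂ = I₁ cos²(51° − 10°) = 0.9698 I₀ · cos²(41°) = 0.5524 I₀.
I₃ = I₂ cos²(113° − 51°) = 0.5524 I₀ · cos²(62°) = 0.1218 I₀.
After rotation:
I₁ = I₀ cos²(10° − 0°) = I₀ cos²(10°) = 0.9698 I₀.
I₂ = I₁ cos²(68° − 10°) = 0.9698 I₀ · cos²(58°) = 0.2723 I₀.
I₃ = I₂ cos²(113° − 68°) = 0.2723 I₀ · cos²(45°) = 0.1362 I₀.
Ratio = 0.1362 / 0.1218 = 1.118.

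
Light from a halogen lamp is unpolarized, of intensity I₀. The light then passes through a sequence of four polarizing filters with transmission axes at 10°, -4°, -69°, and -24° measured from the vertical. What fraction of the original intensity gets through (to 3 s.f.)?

≈ 0.0420 I₀

Unpolarized light through the first polarizer → I₁ = ½ I₀, now polarized at 10°.
I₂ = I₁ cos²(-4° − 10°) = 0.5 I₀ · cos²(14°) = 0.4707 I₀.
I₃ = I₂ cos²(-69° + 4°) = 0.4707 I₀ · cos²(65°) = 0.08408 I₀.
I₄ = I₃ cos²(-24° + 69°) = 0.08408 I₀ · cos²(45°) = 0.04204 I₀.
Transmitted fraction = 0.04204.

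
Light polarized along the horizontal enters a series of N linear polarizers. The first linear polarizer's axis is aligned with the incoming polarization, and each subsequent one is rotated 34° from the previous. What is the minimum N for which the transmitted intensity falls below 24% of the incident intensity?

N = 5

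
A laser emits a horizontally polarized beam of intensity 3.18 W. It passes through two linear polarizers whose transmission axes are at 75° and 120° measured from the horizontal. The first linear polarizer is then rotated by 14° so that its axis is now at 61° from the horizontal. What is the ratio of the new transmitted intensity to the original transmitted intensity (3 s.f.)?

I_new/I_old ≈ 1.86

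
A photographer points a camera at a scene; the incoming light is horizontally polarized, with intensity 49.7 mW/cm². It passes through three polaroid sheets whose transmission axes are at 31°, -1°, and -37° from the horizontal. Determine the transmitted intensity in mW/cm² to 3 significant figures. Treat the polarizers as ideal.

I ≈ 17.2 mW/cm²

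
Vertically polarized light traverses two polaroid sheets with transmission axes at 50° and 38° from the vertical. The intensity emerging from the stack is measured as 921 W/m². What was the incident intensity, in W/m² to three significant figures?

I₁ = I₀ cos²(50° − 0°) = I₀ cos²(50°) = 0.4132 I₀.
I₂ = I₁ cos²(38° − 50°) = 0.4132 I₀ · cos²(12°) = 0.3953 I₀.
So 921 W/m² = 0.3953 I₀, giving I₀ = 921/0.3953 = 2330 W/m².

I₀ ≈ 2330 W/m²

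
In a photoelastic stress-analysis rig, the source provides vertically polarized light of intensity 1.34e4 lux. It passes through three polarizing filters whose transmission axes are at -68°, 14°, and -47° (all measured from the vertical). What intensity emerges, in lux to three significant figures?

By Malus's law, I₁ = 1.34e4 lux · cos²(68°) = 1880 lux.
I₂ = I₁ · cos²(82°) = 1880 · 0.01937 = 36.42 lux.
I₃ = I₂ · cos²(61°) = 36.42 · 0.235 = 8.561 lux.

I ≈ 8.56 lux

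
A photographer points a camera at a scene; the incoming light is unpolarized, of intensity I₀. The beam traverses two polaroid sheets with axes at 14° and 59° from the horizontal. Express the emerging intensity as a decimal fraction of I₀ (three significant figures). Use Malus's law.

Unpolarized light through the first polarizer → I₁ = ½ I₀, now polarized at 14°.
I₂ = I₁ cos²(59° − 14°) = 0.5 I₀ · cos²(45°) = 0.25 I₀.
Transmitted fraction = 0.25.

≈ 0.250 I₀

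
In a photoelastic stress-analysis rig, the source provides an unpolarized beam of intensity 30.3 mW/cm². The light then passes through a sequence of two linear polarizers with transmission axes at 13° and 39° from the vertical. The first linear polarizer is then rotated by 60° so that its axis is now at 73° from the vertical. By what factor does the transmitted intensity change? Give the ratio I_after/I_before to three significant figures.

I_new/I_old ≈ 0.851

Before rotation:
Unpolarized light through the first polarizer → I₁ = ½ I₀, now polarized at 13°.
I₂ = I₁ cos²(39° − 13°) = 0.5 I₀ · cos²(26°) = 0.4039 I₀.
After rotation:
Unpolarized light through the first polarizer → I₁ = ½ I₀, now polarized at 73°.
I₂ = I₁ cos²(39° − 73°) = 0.5 I₀ · cos²(34°) = 0.3437 I₀.
Ratio = 0.3437 / 0.4039 = 0.8508.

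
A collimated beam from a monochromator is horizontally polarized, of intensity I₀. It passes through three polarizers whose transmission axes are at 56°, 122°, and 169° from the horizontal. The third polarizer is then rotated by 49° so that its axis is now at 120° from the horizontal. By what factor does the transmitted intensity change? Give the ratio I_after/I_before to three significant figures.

Before rotation:
I₁ = I₀ cos²(56° − 0°) = I₀ cos²(56°) = 0.3127 I₀.
I₂ = I₁ cos²(122° − 56°) = 0.3127 I₀ · cos²(66°) = 0.05173 I₀.
I₃ = I₂ cos²(169° − 122°) = 0.05173 I₀ · cos²(47°) = 0.02406 I₀.
After rotation:
I₁ = I₀ cos²(56° − 0°) = I₀ cos²(56°) = 0.3127 I₀.
I₂ = I₁ cos²(122° − 56°) = 0.3127 I₀ · cos²(66°) = 0.05173 I₀.
I₃ = I₂ cos²(120° − 122°) = 0.05173 I₀ · cos²(2°) = 0.05167 I₀.
Ratio = 0.05167 / 0.02406 = 2.147.

I_new/I_old ≈ 2.15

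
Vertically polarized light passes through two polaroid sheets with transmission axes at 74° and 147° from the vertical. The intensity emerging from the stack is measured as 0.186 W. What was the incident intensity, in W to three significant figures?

I₀ ≈ 28.6 W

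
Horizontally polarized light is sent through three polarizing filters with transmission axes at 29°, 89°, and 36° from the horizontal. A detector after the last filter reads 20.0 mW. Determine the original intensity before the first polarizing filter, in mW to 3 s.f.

I₀ ≈ 289 mW

By Malus's law, I₁ = I₀ cos²(29° − 0°) = I₀ cos²(29°) = 0.765 I₀.
I₂ = I₁ cos²(89° − 29°) = 0.765 I₀ · cos²(60°) = 0.1912 I₀.
I₃ = I₂ cos²(36° − 89°) = 0.1912 I₀ · cos²(53°) = 0.06926 I₀.
So 20.0 mW = 0.06926 I₀, giving I₀ = 20.0/0.06926 = 288.8 mW.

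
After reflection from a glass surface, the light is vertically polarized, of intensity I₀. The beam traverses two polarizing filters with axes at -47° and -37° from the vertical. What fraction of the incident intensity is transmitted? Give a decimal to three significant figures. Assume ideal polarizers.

I₁ = I₀ cos²(-47° − 0°) = I₀ cos²(47°) = 0.4651 I₀.
I₂ = I₁ cos²(-37° + 47°) = 0.4651 I₀ · cos²(10°) = 0.4511 I₀.
Transmitted fraction = 0.4511.

≈ 0.451 I₀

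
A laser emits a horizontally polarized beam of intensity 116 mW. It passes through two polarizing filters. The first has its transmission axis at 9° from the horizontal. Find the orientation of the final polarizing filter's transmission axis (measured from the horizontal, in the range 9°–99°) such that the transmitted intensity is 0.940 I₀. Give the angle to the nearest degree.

I₁ = I₀ cos²(9° − 0°) = I₀ cos²(9°) = 0.9755 I₀.
Need I₂/I₀ = 0.94, so cos²(θ − 9°) = 0.94 / 0.9755 = 0.9636.
θ − 9° = arccos(√0.9636) = 11.0°, giving θ ≈ 9 + 11.0 = 20.0°.

θ ≈ 20°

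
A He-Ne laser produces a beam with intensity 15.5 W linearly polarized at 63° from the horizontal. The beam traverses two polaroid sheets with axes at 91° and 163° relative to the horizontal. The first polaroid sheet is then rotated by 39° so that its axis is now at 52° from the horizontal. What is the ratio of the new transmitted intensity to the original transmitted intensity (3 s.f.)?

I_new/I_old ≈ 1.66

Before rotation:
By Malus's law, I₁ = I₀ cos²(91° − 63°) = I₀ cos²(28°) = 0.7796 I₀.
I₂ = I₁ cos²(163° − 91°) = 0.7796 I₀ · cos²(72°) = 0.07444 I₀.
After rotation:
I₁ = I₀ cos²(52° − 63°) = I₀ cos²(11°) = 0.9636 I₀.
Angle between axes 1 and 2: 69°. I₂ = 0.9636 I₀ · cos²(69°) = 0.1238 I₀.
Ratio = 0.1238 / 0.07444 = 1.662.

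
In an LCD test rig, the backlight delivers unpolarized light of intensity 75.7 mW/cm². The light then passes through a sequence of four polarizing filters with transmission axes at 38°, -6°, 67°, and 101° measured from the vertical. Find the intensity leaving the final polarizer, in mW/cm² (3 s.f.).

I ≈ 1.15 mW/cm²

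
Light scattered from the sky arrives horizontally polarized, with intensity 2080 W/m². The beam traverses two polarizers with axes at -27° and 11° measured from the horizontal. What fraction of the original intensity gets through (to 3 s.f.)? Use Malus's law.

By Malus's law, I₁ = 2080 W/m² · cos²(27°) = 1651 W/m².
I₂ = I₁ · cos²(38°) = 1651 · 0.621 = 1025 W/m².
Transmitted fraction = 0.493.

I/I₀ ≈ 0.493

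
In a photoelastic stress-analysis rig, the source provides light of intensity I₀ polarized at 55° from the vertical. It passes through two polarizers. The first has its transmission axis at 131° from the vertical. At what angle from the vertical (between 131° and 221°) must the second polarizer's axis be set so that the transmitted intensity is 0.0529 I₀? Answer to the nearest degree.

By Malus's law, I₁ = I₀ cos²(131° − 55°) = I₀ cos²(76°) = 0.05853 I₀.
Need I₂/I₀ = 0.0529, so cos²(θ − 131°) = 0.0529 / 0.05853 = 0.9039.
θ − 131° = arccos(√0.9039) = 18.1°, giving θ ≈ 131 + 18.1 = 149.1°.

θ ≈ 149°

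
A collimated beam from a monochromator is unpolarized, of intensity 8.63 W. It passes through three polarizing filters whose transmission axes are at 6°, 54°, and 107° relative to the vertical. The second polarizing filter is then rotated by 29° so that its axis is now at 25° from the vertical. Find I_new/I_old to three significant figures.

Before rotation:
Unpolarized light through the first polarizer → I₁ = ½ I₀, now polarized at 6°.
I₂ = I₁ cos²(54° − 6°) = 0.5 I₀ · cos²(48°) = 0.2239 I₀.
I₃ = I₂ cos²(107° − 54°) = 0.2239 I₀ · cos²(53°) = 0.08108 I₀.
After rotation:
Unpolarized light through the first polarizer → I₁ = ½ I₀, now polarized at 6°.
I₂ = I₁ cos²(25° − 6°) = 0.5 I₀ · cos²(19°) = 0.447 I₀.
I₃ = I₂ cos²(107° − 25°) = 0.447 I₀ · cos²(82°) = 0.008658 I₀.
Ratio = 0.008658 / 0.08108 = 0.1068.

I_new/I_old ≈ 0.107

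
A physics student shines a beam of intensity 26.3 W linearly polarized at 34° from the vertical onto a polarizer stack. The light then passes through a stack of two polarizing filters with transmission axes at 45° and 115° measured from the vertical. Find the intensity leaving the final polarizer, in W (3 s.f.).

I ≈ 2.96 W

I₁ = 26.3 W · cos²(11°) = 25.34 W.
I₂ = I₁ · cos²(70°) = 25.34 · 0.117 = 2.965 W.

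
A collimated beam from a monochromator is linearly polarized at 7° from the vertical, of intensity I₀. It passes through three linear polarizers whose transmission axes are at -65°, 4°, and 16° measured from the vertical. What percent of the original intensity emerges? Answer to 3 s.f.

I₁ = I₀ cos²(-65° − 7°) = I₀ cos²(72°) = 0.09549 I₀.
I₂ = I₁ cos²(4° + 65°) = 0.09549 I₀ · cos²(69°) = 0.01226 I₀.
I₃ = I₂ cos²(16° − 4°) = 0.01226 I₀ · cos²(12°) = 0.01173 I₀.
That is 1.173% of the incident intensity.

≈ 1.17%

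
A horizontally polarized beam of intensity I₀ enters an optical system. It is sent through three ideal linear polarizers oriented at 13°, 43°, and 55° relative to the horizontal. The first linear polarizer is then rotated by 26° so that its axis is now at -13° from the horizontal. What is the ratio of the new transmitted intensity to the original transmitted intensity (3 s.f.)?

I_new/I_old ≈ 0.417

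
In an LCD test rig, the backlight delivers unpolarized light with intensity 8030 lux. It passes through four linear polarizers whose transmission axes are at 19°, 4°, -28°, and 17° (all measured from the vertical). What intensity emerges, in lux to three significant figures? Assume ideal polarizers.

I ≈ 1350 lux

Unpolarized light through the first polarizer → I₁ = 8030 lux/2 = 4015 lux, polarized at 19°.
I₂ = I₁ · cos²(15°) = 4015 · 0.933 = 3746 lux.
I₃ = I₂ · cos²(32°) = 3746 · 0.7192 = 2694 lux.
I₄ = I₃ · cos²(45°) = 2694 · 0.5 = 1347 lux.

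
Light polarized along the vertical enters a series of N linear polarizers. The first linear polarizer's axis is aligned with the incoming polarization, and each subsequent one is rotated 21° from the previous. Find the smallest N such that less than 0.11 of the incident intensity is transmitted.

N = 18

First polarizer is aligned with the polarization: full transmission.
Each further stage multiplies by cos²(21°) = 0.8716.
After N polarizers: T = 0.8716^(N−1). Require T < 0.11 ⇒ N−1 > ln(0.11)/ln(0.8716) = 16.06, so N−1 ≥ 17 and N = 18.
Check: N=18 gives T = 0.09664 < 0.11; N=17 gives T = 0.1109.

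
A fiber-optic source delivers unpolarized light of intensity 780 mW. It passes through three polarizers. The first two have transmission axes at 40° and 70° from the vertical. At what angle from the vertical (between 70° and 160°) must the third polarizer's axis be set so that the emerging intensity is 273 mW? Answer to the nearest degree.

θ ≈ 85°

Unpolarized light through the first polarizer → I₁ = ½ I₀, now polarized at 40°.
I₂ = I₁ cos²(70° − 40°) = 0.5 I₀ · cos²(30°) = 0.375 I₀.
Target fraction: 273 / 780 mW = 0.35 of I₀.
Need I₃/I₀ = 0.35, so cos²(θ − 70°) = 0.35 / 0.375 = 0.9333.
θ − 70° = arccos(√0.9333) = 15.0°, giving θ ≈ 70 + 15.0 = 85.0°.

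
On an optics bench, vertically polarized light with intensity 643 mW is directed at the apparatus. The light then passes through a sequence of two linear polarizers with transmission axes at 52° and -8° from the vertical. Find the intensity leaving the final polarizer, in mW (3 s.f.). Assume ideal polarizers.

I ≈ 60.9 mW

I₁ = 643 mW · cos²(52°) = 243.7 mW.
I₂ = I₁ · cos²(60°) = 243.7 · 0.25 = 60.93 mW.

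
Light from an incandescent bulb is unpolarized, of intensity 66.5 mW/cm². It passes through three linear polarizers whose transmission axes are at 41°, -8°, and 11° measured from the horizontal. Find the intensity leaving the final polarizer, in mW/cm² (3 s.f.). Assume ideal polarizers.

I ≈ 12.8 mW/cm²

Unpolarized light through the first polarizer → I₁ = 66.5 mW/cm²/2 = 33.25 mW/cm², polarized at 41°.
I₂ = I₁ · cos²(49°) = 33.25 · 0.4304 = 14.31 mW/cm².
I₃ = I₂ · cos²(19°) = 14.31 · 0.894 = 12.79 mW/cm².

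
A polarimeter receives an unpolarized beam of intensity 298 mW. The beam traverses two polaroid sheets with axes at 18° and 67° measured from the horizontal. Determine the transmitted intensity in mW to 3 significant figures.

Unpolarized light through the first polarizer → I₁ = 298 mW/2 = 149 mW, polarized at 18°.
I₂ = I₁ · cos²(49°) = 149 · 0.4304 = 64.13 mW.

I ≈ 64.1 mW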